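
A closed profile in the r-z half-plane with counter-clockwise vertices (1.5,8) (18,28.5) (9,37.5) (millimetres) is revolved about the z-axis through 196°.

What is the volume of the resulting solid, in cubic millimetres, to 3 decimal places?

Volume = 5410.922 mm³

Profile (r,z), 3 vertices: (1.5,8) (18,28.5) (9,37.5)
edge 0: (1.5,8)→(18,28.5)  cross = 1.5·28.5 − 18·8 = -101.2500; (r_i+r_j)·cross = 19.5·-101.2500 = -1974.3750
edge 1: (18,28.5)→(9,37.5)  cross = 18·37.5 − 9·28.5 = 418.5000; (r_i+r_j)·cross = 27·418.5000 = 11299.5000
edge 2: (9,37.5)→(1.5,8)  cross = 9·8 − 1.5·37.5 = 15.7500; (r_i+r_j)·cross = 10.5·15.7500 = 165.3750
Σcross = 333.0000 → A = |Σcross|/2 = 166.5000 mm²
Σ(r_i+r_j)·cross = 9490.5000 → first moment M = |Σ|/6 = 1581.7500
R_c = M/A = 1581.7500/166.5000 = 9.5000 mm
θ = 196° = 3.420845 rad
V = θ·R_c·A = 3.420845·9.5000·166.5000 = 5410.922 mm³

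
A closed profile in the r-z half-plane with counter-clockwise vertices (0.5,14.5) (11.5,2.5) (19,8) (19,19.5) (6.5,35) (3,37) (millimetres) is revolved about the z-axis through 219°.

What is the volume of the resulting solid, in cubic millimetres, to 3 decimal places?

Volume = 14508.306 mm³

Profile (r,z), 6 vertices: (0.5,14.5) (11.5,2.5) (19,8) (19,19.5) (6.5,35) (3,37)
edge 0: (0.5,14.5)→(11.5,2.5)  cross = 0.5·2.5 − 11.5·14.5 = -165.5000; (r_i+r_j)·cross = 12·-165.5000 = -1986.0000
edge 1: (11.5,2.5)→(19,8)  cross = 11.5·8 − 19·2.5 = 44.5000; (r_i+r_j)·cross = 30.5·44.5000 = 1357.2500
edge 2: (19,8)→(19,19.5)  cross = 19·19.5 − 19·8 = 218.5000; (r_i+r_j)·cross = 38·218.5000 = 8303.0000
edge 3: (19,19.5)→(6.5,35)  cross = 19·35 − 6.5·19.5 = 538.2500; (r_i+r_j)·cross = 25.5·538.2500 = 13725.3750
edge 4: (6.5,35)→(3,37)  cross = 6.5·37 − 3·35 = 135.5000; (r_i+r_j)·cross = 9.5·135.5000 = 1287.2500
edge 5: (3,37)→(0.5,14.5)  cross = 3·14.5 − 0.5·37 = 25.0000; (r_i+r_j)·cross = 3.5·25.0000 = 87.5000
Σcross = 796.2500 → A = |Σcross|/2 = 398.1250 mm²
Σ(r_i+r_j)·cross = 22774.3750 → first moment M = |Σ|/6 = 3795.7292
R_c = M/A = 3795.7292/398.1250 = 9.5340 mm
θ = 219° = 3.822271 rad
V = θ·R_c·A = 3.822271·9.5340·398.1250 = 14508.306 mm³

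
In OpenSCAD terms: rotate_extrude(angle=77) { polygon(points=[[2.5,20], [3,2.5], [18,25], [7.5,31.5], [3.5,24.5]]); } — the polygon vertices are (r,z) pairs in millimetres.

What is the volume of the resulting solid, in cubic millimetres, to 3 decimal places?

Volume = 2435.293 mm³

Profile (r,z), 5 vertices: (2.5,20) (3,2.5) (18,25) (7.5,31.5) (3.5,24.5)
edge 0: (2.5,20)→(3,2.5)  cross = 2.5·2.5 − 3·20 = -53.7500; (r_i+r_j)·cross = 5.5·-53.7500 = -295.6250
edge 1: (3,2.5)→(18,25)  cross = 3·25 − 18·2.5 = 30.0000; (r_i+r_j)·cross = 21·30.0000 = 630.0000
edge 2: (18,25)→(7.5,31.5)  cross = 18·31.5 − 7.5·25 = 379.5000; (r_i+r_j)·cross = 25.5·379.5000 = 9677.2500
edge 3: (7.5,31.5)→(3.5,24.5)  cross = 7.5·24.5 − 3.5·31.5 = 73.5000; (r_i+r_j)·cross = 11·73.5000 = 808.5000
edge 4: (3.5,24.5)→(2.5,20)  cross = 3.5·20 − 2.5·24.5 = 8.7500; (r_i+r_j)·cross = 6·8.7500 = 52.5000
Σcross = 438.0000 → A = |Σcross|/2 = 219.0000 mm²
Σ(r_i+r_j)·cross = 10872.6250 → first moment M = |Σ|/6 = 1812.1042
R_c = M/A = 1812.1042/219.0000 = 8.2744 mm
θ = 77° = 1.343904 rad
V = θ·R_c·A = 1.343904·8.2744·219.0000 = 2435.293 mm³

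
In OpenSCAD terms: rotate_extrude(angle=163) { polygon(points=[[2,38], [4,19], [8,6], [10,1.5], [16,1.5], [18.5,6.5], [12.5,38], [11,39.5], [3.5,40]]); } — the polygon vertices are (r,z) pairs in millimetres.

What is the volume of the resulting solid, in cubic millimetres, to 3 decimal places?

Volume = 11869.756 mm³

Profile (r,z), 9 vertices: (2,38) (4,19) (8,6) (10,1.5) (16,1.5) (18.5,6.5) (12.5,38) (11,39.5) (3.5,40)
edge 0: (2,38)→(4,19)  cross = 2·19 − 4·38 = -114.0000; (r_i+r_j)·cross = 6·-114.0000 = -684.0000
edge 1: (4,19)→(8,6)  cross = 4·6 − 8·19 = -128.0000; (r_i+r_j)·cross = 12·-128.0000 = -1536.0000
edge 2: (8,6)→(10,1.5)  cross = 8·1.5 − 10·6 = -48.0000; (r_i+r_j)·cross = 18·-48.0000 = -864.0000
edge 3: (10,1.5)→(16,1.5)  cross = 10·1.5 − 16·1.5 = -9.0000; (r_i+r_j)·cross = 26·-9.0000 = -234.0000
edge 4: (16,1.5)→(18.5,6.5)  cross = 16·6.5 − 18.5·1.5 = 76.2500; (r_i+r_j)·cross = 34.5·76.2500 = 2630.6250
edge 5: (18.5,6.5)→(12.5,38)  cross = 18.5·38 − 12.5·6.5 = 621.7500; (r_i+r_j)·cross = 31·621.7500 = 19274.2500
edge 6: (12.5,38)→(11,39.5)  cross = 12.5·39.5 − 11·38 = 75.7500; (r_i+r_j)·cross = 23.5·75.7500 = 1780.1250
edge 7: (11,39.5)→(3.5,40)  cross = 11·40 − 3.5·39.5 = 301.7500; (r_i+r_j)·cross = 14.5·301.7500 = 4375.3750
edge 8: (3.5,40)→(2,38)  cross = 3.5·38 − 2·40 = 53.0000; (r_i+r_j)·cross = 5.5·53.0000 = 291.5000
Σcross = 829.5000 → A = |Σcross|/2 = 414.7500 mm²
Σ(r_i+r_j)·cross = 25033.8750 → first moment M = |Σ|/6 = 4172.3125
R_c = M/A = 4172.3125/414.7500 = 10.0598 mm
θ = 163° = 2.844887 rad
V = θ·R_c·A = 2.844887·10.0598·414.7500 = 11869.756 mm³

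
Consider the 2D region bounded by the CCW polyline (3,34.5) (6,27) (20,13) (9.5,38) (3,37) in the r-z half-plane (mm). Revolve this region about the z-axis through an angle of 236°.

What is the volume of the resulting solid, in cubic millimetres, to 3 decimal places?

Volume = 5872.632 mm³

Profile (r,z), 5 vertices: (3,34.5) (6,27) (20,13) (9.5,38) (3,37)
edge 0: (3,34.5)→(6,27)  cross = 3·27 − 6·34.5 = -126.0000; (r_i+r_j)·cross = 9·-126.0000 = -1134.0000
edge 1: (6,27)→(20,13)  cross = 6·13 − 20·27 = -462.0000; (r_i+r_j)·cross = 26·-462.0000 = -12012.0000
edge 2: (20,13)→(9.5,38)  cross = 20·38 − 9.5·13 = 636.5000; (r_i+r_j)·cross = 29.5·636.5000 = 18776.7500
edge 3: (9.5,38)→(3,37)  cross = 9.5·37 − 3·38 = 237.5000; (r_i+r_j)·cross = 12.5·237.5000 = 2968.7500
edge 4: (3,37)→(3,34.5)  cross = 3·34.5 − 3·37 = -7.5000; (r_i+r_j)·cross = 6·-7.5000 = -45.0000
Σcross = 278.5000 → A = |Σcross|/2 = 139.2500 mm²
Σ(r_i+r_j)·cross = 8554.5000 → first moment M = |Σ|/6 = 1425.7500
R_c = M/A = 1425.7500/139.2500 = 10.2388 mm
θ = 236° = 4.118977 rad
V = θ·R_c·A = 4.118977·10.2388·139.2500 = 5872.632 mm³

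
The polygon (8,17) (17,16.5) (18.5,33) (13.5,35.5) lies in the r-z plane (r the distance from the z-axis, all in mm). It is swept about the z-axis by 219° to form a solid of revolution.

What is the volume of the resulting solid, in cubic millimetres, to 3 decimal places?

Volume = 6843.378 mm³

Profile (r,z), 4 vertices: (8,17) (17,16.5) (18.5,33) (13.5,35.5)
edge 0: (8,17)→(17,16.5)  cross = 8·16.5 − 17·17 = -157.0000; (r_i+r_j)·cross = 25·-157.0000 = -3925.0000
edge 1: (17,16.5)→(18.5,33)  cross = 17·33 − 18.5·16.5 = 255.7500; (r_i+r_j)·cross = 35.5·255.7500 = 9079.1250
edge 2: (18.5,33)→(13.5,35.5)  cross = 18.5·35.5 − 13.5·33 = 211.2500; (r_i+r_j)·cross = 32·211.2500 = 6760.0000
edge 3: (13.5,35.5)→(8,17)  cross = 13.5·17 − 8·35.5 = -54.5000; (r_i+r_j)·cross = 21.5·-54.5000 = -1171.7500
Σcross = 255.5000 → A = |Σcross|/2 = 127.7500 mm²
Σ(r_i+r_j)·cross = 10742.3750 → first moment M = |Σ|/6 = 1790.3958
R_c = M/A = 1790.3958/127.7500 = 14.0148 mm
θ = 219° = 3.822271 rad
V = θ·R_c·A = 3.822271·14.0148·127.7500 = 6843.378 mm³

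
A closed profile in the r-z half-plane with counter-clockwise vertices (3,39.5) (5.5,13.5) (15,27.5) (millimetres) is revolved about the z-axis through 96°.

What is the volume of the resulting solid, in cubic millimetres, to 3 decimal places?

Volume = 1850.608 mm³

Profile (r,z), 3 vertices: (3,39.5) (5.5,13.5) (15,27.5)
edge 0: (3,39.5)→(5.5,13.5)  cross = 3·13.5 − 5.5·39.5 = -176.7500; (r_i+r_j)·cross = 8.5·-176.7500 = -1502.3750
edge 1: (5.5,13.5)→(15,27.5)  cross = 5.5·27.5 − 15·13.5 = -51.2500; (r_i+r_j)·cross = 20.5·-51.2500 = -1050.6250
edge 2: (15,27.5)→(3,39.5)  cross = 15·39.5 − 3·27.5 = 510.0000; (r_i+r_j)·cross = 18·510.0000 = 9180.0000
Σcross = 282.0000 → A = |Σcross|/2 = 141.0000 mm²
Σ(r_i+r_j)·cross = 6627.0000 → first moment M = |Σ|/6 = 1104.5000
R_c = M/A = 1104.5000/141.0000 = 7.8333 mm
θ = 96° = 1.675516 rad
V = θ·R_c·A = 1.675516·7.8333·141.0000 = 1850.608 mm³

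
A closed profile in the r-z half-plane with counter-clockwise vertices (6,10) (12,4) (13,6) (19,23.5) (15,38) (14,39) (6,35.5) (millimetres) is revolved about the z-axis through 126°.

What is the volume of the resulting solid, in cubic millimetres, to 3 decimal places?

Volume = 8218.825 mm³

Profile (r,z), 7 vertices: (6,10) (12,4) (13,6) (19,23.5) (15,38) (14,39) (6,35.5)
edge 0: (6,10)→(12,4)  cross = 6·4 − 12·10 = -96.0000; (r_i+r_j)·cross = 18·-96.0000 = -1728.0000
edge 1: (12,4)→(13,6)  cross = 12·6 − 13·4 = 20.0000; (r_i+r_j)·cross = 25·20.0000 = 500.0000
edge 2: (13,6)→(19,23.5)  cross = 13·23.5 − 19·6 = 191.5000; (r_i+r_j)·cross = 32·191.5000 = 6128.0000
edge 3: (19,23.5)→(15,38)  cross = 19·38 − 15·23.5 = 369.5000; (r_i+r_j)·cross = 34·369.5000 = 12563.0000
edge 4: (15,38)→(14,39)  cross = 15·39 − 14·38 = 53.0000; (r_i+r_j)·cross = 29·53.0000 = 1537.0000
edge 5: (14,39)→(6,35.5)  cross = 14·35.5 − 6·39 = 263.0000; (r_i+r_j)·cross = 20·263.0000 = 5260.0000
edge 6: (6,35.5)→(6,10)  cross = 6·10 − 6·35.5 = -153.0000; (r_i+r_j)·cross = 12·-153.0000 = -1836.0000
Σcross = 648.0000 → A = |Σcross|/2 = 324.0000 mm²
Σ(r_i+r_j)·cross = 22424.0000 → first moment M = |Σ|/6 = 3737.3333
R_c = M/A = 3737.3333/324.0000 = 11.5350 mm
θ = 126° = 2.199115 rad
V = θ·R_c·A = 2.199115·11.5350·324.0000 = 8218.825 mm³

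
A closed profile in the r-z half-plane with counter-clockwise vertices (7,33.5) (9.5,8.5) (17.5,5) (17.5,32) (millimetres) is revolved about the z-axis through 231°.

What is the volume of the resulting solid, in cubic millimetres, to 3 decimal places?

Volume = 12370.296 mm³

Profile (r,z), 4 vertices: (7,33.5) (9.5,8.5) (17.5,5) (17.5,32)
edge 0: (7,33.5)→(9.5,8.5)  cross = 7·8.5 − 9.5·33.5 = -258.7500; (r_i+r_j)·cross = 16.5·-258.7500 = -4269.3750
edge 1: (9.5,8.5)→(17.5,5)  cross = 9.5·5 − 17.5·8.5 = -101.2500; (r_i+r_j)·cross = 27·-101.2500 = -2733.7500
edge 2: (17.5,5)→(17.5,32)  cross = 17.5·32 − 17.5·5 = 472.5000; (r_i+r_j)·cross = 35·472.5000 = 16537.5000
edge 3: (17.5,32)→(7,33.5)  cross = 17.5·33.5 − 7·32 = 362.2500; (r_i+r_j)·cross = 24.5·362.2500 = 8875.1250
Σcross = 474.7500 → A = |Σcross|/2 = 237.3750 mm²
Σ(r_i+r_j)·cross = 18409.5000 → first moment M = |Σ|/6 = 3068.2500
R_c = M/A = 3068.2500/237.3750 = 12.9258 mm
θ = 231° = 4.031711 rad
V = θ·R_c·A = 4.031711·12.9258·237.3750 = 12370.296 mm³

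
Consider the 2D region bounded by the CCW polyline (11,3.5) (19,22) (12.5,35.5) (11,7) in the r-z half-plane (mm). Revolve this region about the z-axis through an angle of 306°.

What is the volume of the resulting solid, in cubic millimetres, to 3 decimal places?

Volume = 8795.923 mm³

Profile (r,z), 4 vertices: (11,3.5) (19,22) (12.5,35.5) (11,7)
edge 0: (11,3.5)→(19,22)  cross = 11·22 − 19·3.5 = 175.5000; (r_i+r_j)·cross = 30·175.5000 = 5265.0000
edge 1: (19,22)→(12.5,35.5)  cross = 19·35.5 − 12.5·22 = 399.5000; (r_i+r_j)·cross = 31.5·399.5000 = 12584.2500
edge 2: (12.5,35.5)→(11,7)  cross = 12.5·7 − 11·35.5 = -303.0000; (r_i+r_j)·cross = 23.5·-303.0000 = -7120.5000
edge 3: (11,7)→(11,3.5)  cross = 11·3.5 − 11·7 = -38.5000; (r_i+r_j)·cross = 22·-38.5000 = -847.0000
Σcross = 233.5000 → A = |Σcross|/2 = 116.7500 mm²
Σ(r_i+r_j)·cross = 9881.7500 → first moment M = |Σ|/6 = 1646.9583
R_c = M/A = 1646.9583/116.7500 = 14.1067 mm
θ = 306° = 5.340708 rad
V = θ·R_c·A = 5.340708·14.1067·116.7500 = 8795.923 mm³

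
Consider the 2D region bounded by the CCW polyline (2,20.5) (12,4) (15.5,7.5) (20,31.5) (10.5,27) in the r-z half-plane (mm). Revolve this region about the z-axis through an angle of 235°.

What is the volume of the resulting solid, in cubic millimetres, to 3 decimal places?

Profile (r,z), 5 vertices: (2,20.5) (12,4) (15.5,7.5) (20,31.5) (10.5,27)
edge 0: (2,20.5)→(12,4)  cross = 2·4 − 12·20.5 = -238.0000; (r_i+r_j)·cross = 14·-238.0000 = -3332.0000
edge 1: (12,4)→(15.5,7.5)  cross = 12·7.5 − 15.5·4 = 28.0000; (r_i+r_j)·cross = 27.5·28.0000 = 770.0000
edge 2: (15.5,7.5)→(20,31.5)  cross = 15.5·31.5 − 20·7.5 = 338.2500; (r_i+r_j)·cross = 35.5·338.2500 = 12007.8750
edge 3: (20,31.5)→(10.5,27)  cross = 20·27 − 10.5·31.5 = 209.2500; (r_i+r_j)·cross = 30.5·209.2500 = 6382.1250
edge 4: (10.5,27)→(2,20.5)  cross = 10.5·20.5 − 2·27 = 161.2500; (r_i+r_j)·cross = 12.5·161.2500 = 2015.6250
Σcross = 498.7500 → A = |Σcross|/2 = 249.3750 mm²
Σ(r_i+r_j)·cross = 17843.6250 → first moment M = |Σ|/6 = 2973.9375
R_c = M/A = 2973.9375/249.3750 = 11.9256 mm
θ = 235° = 4.101524 rad
V = θ·R_c·A = 4.101524·11.9256·249.3750 = 12197.675 mm³

Volume = 12197.675 mm³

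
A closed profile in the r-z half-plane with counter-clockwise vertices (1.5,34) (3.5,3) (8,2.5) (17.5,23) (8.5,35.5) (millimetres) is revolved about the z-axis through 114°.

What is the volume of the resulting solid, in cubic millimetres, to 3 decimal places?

Profile (r,z), 5 vertices: (1.5,34) (3.5,3) (8,2.5) (17.5,23) (8.5,35.5)
edge 0: (1.5,34)→(3.5,3)  cross = 1.5·3 − 3.5·34 = -114.5000; (r_i+r_j)·cross = 5·-114.5000 = -572.5000
edge 1: (3.5,3)→(8,2.5)  cross = 3.5·2.5 − 8·3 = -15.2500; (r_i+r_j)·cross = 11.5·-15.2500 = -175.3750
edge 2: (8,2.5)→(17.5,23)  cross = 8·23 − 17.5·2.5 = 140.2500; (r_i+r_j)·cross = 25.5·140.2500 = 3576.3750
edge 3: (17.5,23)→(8.5,35.5)  cross = 17.5·35.5 − 8.5·23 = 425.7500; (r_i+r_j)·cross = 26·425.7500 = 11069.5000
edge 4: (8.5,35.5)→(1.5,34)  cross = 8.5·34 − 1.5·35.5 = 235.7500; (r_i+r_j)·cross = 10·235.7500 = 2357.5000
Σcross = 672.0000 → A = |Σcross|/2 = 336.0000 mm²
Σ(r_i+r_j)·cross = 16255.5000 → first moment M = |Σ|/6 = 2709.2500
R_c = M/A = 2709.2500/336.0000 = 8.0632 mm
θ = 114° = 1.989675 rad
V = θ·R_c·A = 1.989675·8.0632·336.0000 = 5390.528 mm³

Volume = 5390.528 mm³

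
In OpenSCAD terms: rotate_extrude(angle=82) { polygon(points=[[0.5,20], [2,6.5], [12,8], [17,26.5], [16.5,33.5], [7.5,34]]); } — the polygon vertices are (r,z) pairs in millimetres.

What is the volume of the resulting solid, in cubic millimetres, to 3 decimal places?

Profile (r,z), 6 vertices: (0.5,20) (2,6.5) (12,8) (17,26.5) (16.5,33.5) (7.5,34)
edge 0: (0.5,20)→(2,6.5)  cross = 0.5·6.5 − 2·20 = -36.7500; (r_i+r_j)·cross = 2.5·-36.7500 = -91.8750
edge 1: (2,6.5)→(12,8)  cross = 2·8 − 12·6.5 = -62.0000; (r_i+r_j)·cross = 14·-62.0000 = -868.0000
edge 2: (12,8)→(17,26.5)  cross = 12·26.5 − 17·8 = 182.0000; (r_i+r_j)·cross = 29·182.0000 = 5278.0000
edge 3: (17,26.5)→(16.5,33.5)  cross = 17·33.5 − 16.5·26.5 = 132.2500; (r_i+r_j)·cross = 33.5·132.2500 = 4430.3750
edge 4: (16.5,33.5)→(7.5,34)  cross = 16.5·34 − 7.5·33.5 = 309.7500; (r_i+r_j)·cross = 24·309.7500 = 7434.0000
edge 5: (7.5,34)→(0.5,20)  cross = 7.5·20 − 0.5·34 = 133.0000; (r_i+r_j)·cross = 8·133.0000 = 1064.0000
Σcross = 658.2500 → A = |Σcross|/2 = 329.1250 mm²
Σ(r_i+r_j)·cross = 17246.5000 → first moment M = |Σ|/6 = 2874.4167
R_c = M/A = 2874.4167/329.1250 = 8.7335 mm
θ = 82° = 1.431170 rad
V = θ·R_c·A = 1.431170·8.7335·329.1250 = 4113.779 mm³

Volume = 4113.779 mm³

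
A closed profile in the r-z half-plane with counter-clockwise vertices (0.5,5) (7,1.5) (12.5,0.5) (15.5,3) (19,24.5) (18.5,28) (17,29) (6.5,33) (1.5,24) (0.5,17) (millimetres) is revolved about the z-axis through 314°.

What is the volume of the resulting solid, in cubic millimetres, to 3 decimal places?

Profile (r,z), 10 vertices: (0.5,5) (7,1.5) (12.5,0.5) (15.5,3) (19,24.5) (18.5,28) (17,29) (6.5,33) (1.5,24) (0.5,17)
edge 0: (0.5,5)→(7,1.5)  cross = 0.5·1.5 − 7·5 = -34.2500; (r_i+r_j)·cross = 7.5·-34.2500 = -256.8750
edge 1: (7,1.5)→(12.5,0.5)  cross = 7·0.5 − 12.5·1.5 = -15.2500; (r_i+r_j)·cross = 19.5·-15.2500 = -297.3750
edge 2: (12.5,0.5)→(15.5,3)  cross = 12.5·3 − 15.5·0.5 = 29.7500; (r_i+r_j)·cross = 28·29.7500 = 833.0000
edge 3: (15.5,3)→(19,24.5)  cross = 15.5·24.5 − 19·3 = 322.7500; (r_i+r_j)·cross = 34.5·322.7500 = 11134.8750
edge 4: (19,24.5)→(18.5,28)  cross = 19·28 − 18.5·24.5 = 78.7500; (r_i+r_j)·cross = 37.5·78.7500 = 2953.1250
edge 5: (18.5,28)→(17,29)  cross = 18.5·29 − 17·28 = 60.5000; (r_i+r_j)·cross = 35.5·60.5000 = 2147.7500
edge 6: (17,29)→(6.5,33)  cross = 17·33 − 6.5·29 = 372.5000; (r_i+r_j)·cross = 23.5·372.5000 = 8753.7500
edge 7: (6.5,33)→(1.5,24)  cross = 6.5·24 − 1.5·33 = 106.5000; (r_i+r_j)·cross = 8·106.5000 = 852.0000
edge 8: (1.5,24)→(0.5,17)  cross = 1.5·17 − 0.5·24 = 13.5000; (r_i+r_j)·cross = 2·13.5000 = 27.0000
edge 9: (0.5,17)→(0.5,5)  cross = 0.5·5 − 0.5·17 = -6.0000; (r_i+r_j)·cross = 1·-6.0000 = -6.0000
Σcross = 928.7500 → A = |Σcross|/2 = 464.3750 mm²
Σ(r_i+r_j)·cross = 26141.2500 → first moment M = |Σ|/6 = 4356.8750
R_c = M/A = 4356.8750/464.3750 = 9.3822 mm
θ = 314° = 5.480334 rad
V = θ·R_c·A = 5.480334·9.3822·464.3750 = 23877.130 mm³

Volume = 23877.130 mm³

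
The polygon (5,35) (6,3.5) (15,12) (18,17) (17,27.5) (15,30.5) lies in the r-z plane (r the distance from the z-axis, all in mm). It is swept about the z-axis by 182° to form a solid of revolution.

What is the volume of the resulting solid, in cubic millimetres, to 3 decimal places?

Profile (r,z), 6 vertices: (5,35) (6,3.5) (15,12) (18,17) (17,27.5) (15,30.5)
edge 0: (5,35)→(6,3.5)  cross = 5·3.5 − 6·35 = -192.5000; (r_i+r_j)·cross = 11·-192.5000 = -2117.5000
edge 1: (6,3.5)→(15,12)  cross = 6·12 − 15·3.5 = 19.5000; (r_i+r_j)·cross = 21·19.5000 = 409.5000
edge 2: (15,12)→(18,17)  cross = 15·17 − 18·12 = 39.0000; (r_i+r_j)·cross = 33·39.0000 = 1287.0000
edge 3: (18,17)→(17,27.5)  cross = 18·27.5 − 17·17 = 206.0000; (r_i+r_j)·cross = 35·206.0000 = 7210.0000
edge 4: (17,27.5)→(15,30.5)  cross = 17·30.5 − 15·27.5 = 106.0000; (r_i+r_j)·cross = 32·106.0000 = 3392.0000
edge 5: (15,30.5)→(5,35)  cross = 15·35 − 5·30.5 = 372.5000; (r_i+r_j)·cross = 20·372.5000 = 7450.0000
Σcross = 550.5000 → A = |Σcross|/2 = 275.2500 mm²
Σ(r_i+r_j)·cross = 17631.0000 → first moment M = |Σ|/6 = 2938.5000
R_c = M/A = 2938.5000/275.2500 = 10.6757 mm
θ = 182° = 3.176499 rad
V = θ·R_c·A = 3.176499·10.6757·275.2500 = 9334.143 mm³

Volume = 9334.143 mm³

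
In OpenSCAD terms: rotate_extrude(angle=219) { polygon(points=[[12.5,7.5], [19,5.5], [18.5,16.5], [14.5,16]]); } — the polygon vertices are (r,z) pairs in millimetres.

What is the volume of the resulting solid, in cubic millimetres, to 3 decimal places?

Volume = 3202.108 mm³

Profile (r,z), 4 vertices: (12.5,7.5) (19,5.5) (18.5,16.5) (14.5,16)
edge 0: (12.5,7.5)→(19,5.5)  cross = 12.5·5.5 − 19·7.5 = -73.7500; (r_i+r_j)·cross = 31.5·-73.7500 = -2323.1250
edge 1: (19,5.5)→(18.5,16.5)  cross = 19·16.5 − 18.5·5.5 = 211.7500; (r_i+r_j)·cross = 37.5·211.7500 = 7940.6250
edge 2: (18.5,16.5)→(14.5,16)  cross = 18.5·16 − 14.5·16.5 = 56.7500; (r_i+r_j)·cross = 33·56.7500 = 1872.7500
edge 3: (14.5,16)→(12.5,7.5)  cross = 14.5·7.5 − 12.5·16 = -91.2500; (r_i+r_j)·cross = 27·-91.2500 = -2463.7500
Σcross = 103.5000 → A = |Σcross|/2 = 51.7500 mm²
Σ(r_i+r_j)·cross = 5026.5000 → first moment M = |Σ|/6 = 837.7500
R_c = M/A = 837.7500/51.7500 = 16.1884 mm
θ = 219° = 3.822271 rad
V = θ·R_c·A = 3.822271·16.1884·51.7500 = 3202.108 mm³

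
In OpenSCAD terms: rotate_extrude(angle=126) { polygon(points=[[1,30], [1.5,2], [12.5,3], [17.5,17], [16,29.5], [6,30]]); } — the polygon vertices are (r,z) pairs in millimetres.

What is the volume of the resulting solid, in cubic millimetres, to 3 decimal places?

Profile (r,z), 6 vertices: (1,30) (1.5,2) (12.5,3) (17.5,17) (16,29.5) (6,30)
edge 0: (1,30)→(1.5,2)  cross = 1·2 − 1.5·30 = -43.0000; (r_i+r_j)·cross = 2.5·-43.0000 = -107.5000
edge 1: (1.5,2)→(12.5,3)  cross = 1.5·3 − 12.5·2 = -20.5000; (r_i+r_j)·cross = 14·-20.5000 = -287.0000
edge 2: (12.5,3)→(17.5,17)  cross = 12.5·17 − 17.5·3 = 160.0000; (r_i+r_j)·cross = 30·160.0000 = 4800.0000
edge 3: (17.5,17)→(16,29.5)  cross = 17.5·29.5 − 16·17 = 244.2500; (r_i+r_j)·cross = 33.5·244.2500 = 8182.3750
edge 4: (16,29.5)→(6,30)  cross = 16·30 − 6·29.5 = 303.0000; (r_i+r_j)·cross = 22·303.0000 = 6666.0000
edge 5: (6,30)→(1,30)  cross = 6·30 − 1·30 = 150.0000; (r_i+r_j)·cross = 7·150.0000 = 1050.0000
Σcross = 793.7500 → A = |Σcross|/2 = 396.8750 mm²
Σ(r_i+r_j)·cross = 20303.8750 → first moment M = |Σ|/6 = 3383.9792
R_c = M/A = 3383.9792/396.8750 = 8.5266 mm
θ = 126° = 2.199115 rad
V = θ·R_c·A = 2.199115·8.5266·396.8750 = 7441.759 mm³

Volume = 7441.759 mm³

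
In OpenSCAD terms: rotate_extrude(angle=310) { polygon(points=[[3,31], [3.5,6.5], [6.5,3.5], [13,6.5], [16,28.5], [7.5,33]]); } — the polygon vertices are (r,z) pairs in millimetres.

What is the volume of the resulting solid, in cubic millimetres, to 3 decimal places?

Volume = 14043.232 mm³

Profile (r,z), 6 vertices: (3,31) (3.5,6.5) (6.5,3.5) (13,6.5) (16,28.5) (7.5,33)
edge 0: (3,31)→(3.5,6.5)  cross = 3·6.5 − 3.5·31 = -89.0000; (r_i+r_j)·cross = 6.5·-89.0000 = -578.5000
edge 1: (3.5,6.5)→(6.5,3.5)  cross = 3.5·3.5 − 6.5·6.5 = -30.0000; (r_i+r_j)·cross = 10·-30.0000 = -300.0000
edge 2: (6.5,3.5)→(13,6.5)  cross = 6.5·6.5 − 13·3.5 = -3.2500; (r_i+r_j)·cross = 19.5·-3.2500 = -63.3750
edge 3: (13,6.5)→(16,28.5)  cross = 13·28.5 − 16·6.5 = 266.5000; (r_i+r_j)·cross = 29·266.5000 = 7728.5000
edge 4: (16,28.5)→(7.5,33)  cross = 16·33 − 7.5·28.5 = 314.2500; (r_i+r_j)·cross = 23.5·314.2500 = 7384.8750
edge 5: (7.5,33)→(3,31)  cross = 7.5·31 − 3·33 = 133.5000; (r_i+r_j)·cross = 10.5·133.5000 = 1401.7500
Σcross = 592.0000 → A = |Σcross|/2 = 296.0000 mm²
Σ(r_i+r_j)·cross = 15573.2500 → first moment M = |Σ|/6 = 2595.5417
R_c = M/A = 2595.5417/296.0000 = 8.7687 mm
θ = 310° = 5.410521 rad
V = θ·R_c·A = 5.410521·8.7687·296.0000 = 14043.232 mm³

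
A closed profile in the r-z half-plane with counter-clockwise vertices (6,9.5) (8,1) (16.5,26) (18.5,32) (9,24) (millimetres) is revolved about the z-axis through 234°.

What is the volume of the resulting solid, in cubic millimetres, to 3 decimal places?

Profile (r,z), 5 vertices: (6,9.5) (8,1) (16.5,26) (18.5,32) (9,24)
edge 0: (6,9.5)→(8,1)  cross = 6·1 − 8·9.5 = -70.0000; (r_i+r_j)·cross = 14·-70.0000 = -980.0000
edge 1: (8,1)→(16.5,26)  cross = 8·26 − 16.5·1 = 191.5000; (r_i+r_j)·cross = 24.5·191.5000 = 4691.7500
edge 2: (16.5,26)→(18.5,32)  cross = 16.5·32 − 18.5·26 = 47.0000; (r_i+r_j)·cross = 35·47.0000 = 1645.0000
edge 3: (18.5,32)→(9,24)  cross = 18.5·24 − 9·32 = 156.0000; (r_i+r_j)·cross = 27.5·156.0000 = 4290.0000
edge 4: (9,24)→(6,9.5)  cross = 9·9.5 − 6·24 = -58.5000; (r_i+r_j)·cross = 15·-58.5000 = -877.5000
Σcross = 266.0000 → A = |Σcross|/2 = 133.0000 mm²
Σ(r_i+r_j)·cross = 8769.2500 → first moment M = |Σ|/6 = 1461.5417
R_c = M/A = 1461.5417/133.0000 = 10.9890 mm
θ = 234° = 4.084070 rad
V = θ·R_c·A = 4.084070·10.9890·133.0000 = 5969.039 mm³

Volume = 5969.039 mm³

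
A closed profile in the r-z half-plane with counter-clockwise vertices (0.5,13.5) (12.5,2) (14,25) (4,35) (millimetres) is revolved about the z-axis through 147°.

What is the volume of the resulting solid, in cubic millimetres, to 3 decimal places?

Volume = 5363.351 mm³

Profile (r,z), 4 vertices: (0.5,13.5) (12.5,2) (14,25) (4,35)
edge 0: (0.5,13.5)→(12.5,2)  cross = 0.5·2 − 12.5·13.5 = -167.7500; (r_i+r_j)·cross = 13·-167.7500 = -2180.7500
edge 1: (12.5,2)→(14,25)  cross = 12.5·25 − 14·2 = 284.5000; (r_i+r_j)·cross = 26.5·284.5000 = 7539.2500
edge 2: (14,25)→(4,35)  cross = 14·35 − 4·25 = 390.0000; (r_i+r_j)·cross = 18·390.0000 = 7020.0000
edge 3: (4,35)→(0.5,13.5)  cross = 4·13.5 − 0.5·35 = 36.5000; (r_i+r_j)·cross = 4.5·36.5000 = 164.2500
Σcross = 543.2500 → A = |Σcross|/2 = 271.6250 mm²
Σ(r_i+r_j)·cross = 12542.7500 → first moment M = |Σ|/6 = 2090.4583
R_c = M/A = 2090.4583/271.6250 = 7.6961 mm
θ = 147° = 2.565634 rad
V = θ·R_c·A = 2.565634·7.6961·271.6250 = 5363.351 mm³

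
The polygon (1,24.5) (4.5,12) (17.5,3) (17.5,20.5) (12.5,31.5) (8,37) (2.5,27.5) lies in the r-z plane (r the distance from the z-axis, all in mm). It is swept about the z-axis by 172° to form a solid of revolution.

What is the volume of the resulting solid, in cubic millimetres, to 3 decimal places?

Profile (r,z), 7 vertices: (1,24.5) (4.5,12) (17.5,3) (17.5,20.5) (12.5,31.5) (8,37) (2.5,27.5)
edge 0: (1,24.5)→(4.5,12)  cross = 1·12 − 4.5·24.5 = -98.2500; (r_i+r_j)·cross = 5.5·-98.2500 = -540.3750
edge 1: (4.5,12)→(17.5,3)  cross = 4.5·3 − 17.5·12 = -196.5000; (r_i+r_j)·cross = 22·-196.5000 = -4323.0000
edge 2: (17.5,3)→(17.5,20.5)  cross = 17.5·20.5 − 17.5·3 = 306.2500; (r_i+r_j)·cross = 35·306.2500 = 10718.7500
edge 3: (17.5,20.5)→(12.5,31.5)  cross = 17.5·31.5 − 12.5·20.5 = 295.0000; (r_i+r_j)·cross = 30·295.0000 = 8850.0000
edge 4: (12.5,31.5)→(8,37)  cross = 12.5·37 − 8·31.5 = 210.5000; (r_i+r_j)·cross = 20.5·210.5000 = 4315.2500
edge 5: (8,37)→(2.5,27.5)  cross = 8·27.5 − 2.5·37 = 127.5000; (r_i+r_j)·cross = 10.5·127.5000 = 1338.7500
edge 6: (2.5,27.5)→(1,24.5)  cross = 2.5·24.5 − 1·27.5 = 33.7500; (r_i+r_j)·cross = 3.5·33.7500 = 118.1250
Σcross = 678.2500 → A = |Σcross|/2 = 339.1250 mm²
Σ(r_i+r_j)·cross = 20477.5000 → first moment M = |Σ|/6 = 3412.9167
R_c = M/A = 3412.9167/339.1250 = 10.0639 mm
θ = 172° = 3.001966 rad
V = θ·R_c·A = 3.001966·10.0639·339.1250 = 10245.461 mm³

Volume = 10245.461 mm³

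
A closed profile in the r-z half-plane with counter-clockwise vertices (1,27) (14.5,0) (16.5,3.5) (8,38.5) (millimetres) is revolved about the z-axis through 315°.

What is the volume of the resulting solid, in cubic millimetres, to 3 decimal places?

Volume = 10977.363 mm³

Profile (r,z), 4 vertices: (1,27) (14.5,0) (16.5,3.5) (8,38.5)
edge 0: (1,27)→(14.5,0)  cross = 1·0 − 14.5·27 = -391.5000; (r_i+r_j)·cross = 15.5·-391.5000 = -6068.2500
edge 1: (14.5,0)→(16.5,3.5)  cross = 14.5·3.5 − 16.5·0 = 50.7500; (r_i+r_j)·cross = 31·50.7500 = 1573.2500
edge 2: (16.5,3.5)→(8,38.5)  cross = 16.5·38.5 − 8·3.5 = 607.2500; (r_i+r_j)·cross = 24.5·607.2500 = 14877.6250
edge 3: (8,38.5)→(1,27)  cross = 8·27 − 1·38.5 = 177.5000; (r_i+r_j)·cross = 9·177.5000 = 1597.5000
Σcross = 444.0000 → A = |Σcross|/2 = 222.0000 mm²
Σ(r_i+r_j)·cross = 11980.1250 → first moment M = |Σ|/6 = 1996.6875
R_c = M/A = 1996.6875/222.0000 = 8.9941 mm
θ = 315° = 5.497787 rad
V = θ·R_c·A = 5.497787·8.9941·222.0000 = 10977.363 mm³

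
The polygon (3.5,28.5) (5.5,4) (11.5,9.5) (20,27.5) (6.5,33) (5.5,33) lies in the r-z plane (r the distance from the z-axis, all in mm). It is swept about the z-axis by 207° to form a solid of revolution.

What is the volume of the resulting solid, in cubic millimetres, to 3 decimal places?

Profile (r,z), 6 vertices: (3.5,28.5) (5.5,4) (11.5,9.5) (20,27.5) (6.5,33) (5.5,33)
edge 0: (3.5,28.5)→(5.5,4)  cross = 3.5·4 − 5.5·28.5 = -142.7500; (r_i+r_j)·cross = 9·-142.7500 = -1284.7500
edge 1: (5.5,4)→(11.5,9.5)  cross = 5.5·9.5 − 11.5·4 = 6.2500; (r_i+r_j)·cross = 17·6.2500 = 106.2500
edge 2: (11.5,9.5)→(20,27.5)  cross = 11.5·27.5 − 20·9.5 = 126.2500; (r_i+r_j)·cross = 31.5·126.2500 = 3976.8750
edge 3: (20,27.5)→(6.5,33)  cross = 20·33 − 6.5·27.5 = 481.2500; (r_i+r_j)·cross = 26.5·481.2500 = 12753.1250
edge 4: (6.5,33)→(5.5,33)  cross = 6.5·33 − 5.5·33 = 33.0000; (r_i+r_j)·cross = 12·33.0000 = 396.0000
edge 5: (5.5,33)→(3.5,28.5)  cross = 5.5·28.5 − 3.5·33 = 41.2500; (r_i+r_j)·cross = 9·41.2500 = 371.2500
Σcross = 545.2500 → A = |Σcross|/2 = 272.6250 mm²
Σ(r_i+r_j)·cross = 16318.7500 → first moment M = |Σ|/6 = 2719.7917
R_c = M/A = 2719.7917/272.6250 = 9.9763 mm
θ = 207° = 3.612832 rad
V = θ·R_c·A = 3.612832·9.9763·272.6250 = 9826.149 mm³

Volume = 9826.149 mm³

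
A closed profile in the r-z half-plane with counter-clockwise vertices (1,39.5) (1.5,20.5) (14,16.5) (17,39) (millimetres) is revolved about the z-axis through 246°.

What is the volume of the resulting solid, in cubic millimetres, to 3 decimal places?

Profile (r,z), 4 vertices: (1,39.5) (1.5,20.5) (14,16.5) (17,39)
edge 0: (1,39.5)→(1.5,20.5)  cross = 1·20.5 − 1.5·39.5 = -38.7500; (r_i+r_j)·cross = 2.5·-38.7500 = -96.8750
edge 1: (1.5,20.5)→(14,16.5)  cross = 1.5·16.5 − 14·20.5 = -262.2500; (r_i+r_j)·cross = 15.5·-262.2500 = -4064.8750
edge 2: (14,16.5)→(17,39)  cross = 14·39 − 17·16.5 = 265.5000; (r_i+r_j)·cross = 31·265.5000 = 8230.5000
edge 3: (17,39)→(1,39.5)  cross = 17·39.5 − 1·39 = 632.5000; (r_i+r_j)·cross = 18·632.5000 = 11385.0000
Σcross = 597.0000 → A = |Σcross|/2 = 298.5000 mm²
Σ(r_i+r_j)·cross = 15453.7500 → first moment M = |Σ|/6 = 2575.6250
R_c = M/A = 2575.6250/298.5000 = 8.6286 mm
θ = 246° = 4.293510 rad
V = θ·R_c·A = 4.293510·8.6286·298.5000 = 11058.472 mm³

Volume = 11058.472 mm³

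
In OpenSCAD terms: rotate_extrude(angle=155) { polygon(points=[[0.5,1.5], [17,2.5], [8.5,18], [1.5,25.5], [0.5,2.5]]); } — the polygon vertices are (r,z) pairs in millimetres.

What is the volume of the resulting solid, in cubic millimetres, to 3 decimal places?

Volume = 3929.729 mm³

Profile (r,z), 5 vertices: (0.5,1.5) (17,2.5) (8.5,18) (1.5,25.5) (0.5,2.5)
edge 0: (0.5,1.5)→(17,2.5)  cross = 0.5·2.5 − 17·1.5 = -24.2500; (r_i+r_j)·cross = 17.5·-24.2500 = -424.3750
edge 1: (17,2.5)→(8.5,18)  cross = 17·18 − 8.5·2.5 = 284.7500; (r_i+r_j)·cross = 25.5·284.7500 = 7261.1250
edge 2: (8.5,18)→(1.5,25.5)  cross = 8.5·25.5 − 1.5·18 = 189.7500; (r_i+r_j)·cross = 10·189.7500 = 1897.5000
edge 3: (1.5,25.5)→(0.5,2.5)  cross = 1.5·2.5 − 0.5·25.5 = -9.0000; (r_i+r_j)·cross = 2·-9.0000 = -18.0000
edge 4: (0.5,2.5)→(0.5,1.5)  cross = 0.5·1.5 − 0.5·2.5 = -0.5000; (r_i+r_j)·cross = 1·-0.5000 = -0.5000
Σcross = 440.7500 → A = |Σcross|/2 = 220.3750 mm²
Σ(r_i+r_j)·cross = 8715.7500 → first moment M = |Σ|/6 = 1452.6250
R_c = M/A = 1452.6250/220.3750 = 6.5916 mm
θ = 155° = 2.705260 rad
V = θ·R_c·A = 2.705260·6.5916·220.3750 = 3929.729 mm³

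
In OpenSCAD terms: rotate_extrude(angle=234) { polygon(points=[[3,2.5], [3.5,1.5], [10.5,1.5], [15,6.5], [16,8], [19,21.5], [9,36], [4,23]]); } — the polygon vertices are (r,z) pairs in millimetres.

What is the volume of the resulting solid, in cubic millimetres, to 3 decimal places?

Volume = 15211.801 mm³

Profile (r,z), 8 vertices: (3,2.5) (3.5,1.5) (10.5,1.5) (15,6.5) (16,8) (19,21.5) (9,36) (4,23)
edge 0: (3,2.5)→(3.5,1.5)  cross = 3·1.5 − 3.5·2.5 = -4.2500; (r_i+r_j)·cross = 6.5·-4.2500 = -27.6250
edge 1: (3.5,1.5)→(10.5,1.5)  cross = 3.5·1.5 − 10.5·1.5 = -10.5000; (r_i+r_j)·cross = 14·-10.5000 = -147.0000
edge 2: (10.5,1.5)→(15,6.5)  cross = 10.5·6.5 − 15·1.5 = 45.7500; (r_i+r_j)·cross = 25.5·45.7500 = 1166.6250
edge 3: (15,6.5)→(16,8)  cross = 15·8 − 16·6.5 = 16.0000; (r_i+r_j)·cross = 31·16.0000 = 496.0000
edge 4: (16,8)→(19,21.5)  cross = 16·21.5 − 19·8 = 192.0000; (r_i+r_j)·cross = 35·192.0000 = 6720.0000
edge 5: (19,21.5)→(9,36)  cross = 19·36 − 9·21.5 = 490.5000; (r_i+r_j)·cross = 28·490.5000 = 13734.0000
edge 6: (9,36)→(4,23)  cross = 9·23 − 4·36 = 63.0000; (r_i+r_j)·cross = 13·63.0000 = 819.0000
edge 7: (4,23)→(3,2.5)  cross = 4·2.5 − 3·23 = -59.0000; (r_i+r_j)·cross = 7·-59.0000 = -413.0000
Σcross = 733.5000 → A = |Σcross|/2 = 366.7500 mm²
Σ(r_i+r_j)·cross = 22348.0000 → first moment M = |Σ|/6 = 3724.6667
R_c = M/A = 3724.6667/366.7500 = 10.1559 mm
θ = 234° = 4.084070 rad
V = θ·R_c·A = 4.084070·10.1559·366.7500 = 15211.801 mm³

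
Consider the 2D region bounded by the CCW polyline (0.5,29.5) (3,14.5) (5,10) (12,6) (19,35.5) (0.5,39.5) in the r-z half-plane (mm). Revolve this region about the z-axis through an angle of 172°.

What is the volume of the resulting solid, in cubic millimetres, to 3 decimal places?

Volume = 10907.770 mm³

Profile (r,z), 6 vertices: (0.5,29.5) (3,14.5) (5,10) (12,6) (19,35.5) (0.5,39.5)
edge 0: (0.5,29.5)→(3,14.5)  cross = 0.5·14.5 − 3·29.5 = -81.2500; (r_i+r_j)·cross = 3.5·-81.2500 = -284.3750
edge 1: (3,14.5)→(5,10)  cross = 3·10 − 5·14.5 = -42.5000; (r_i+r_j)·cross = 8·-42.5000 = -340.0000
edge 2: (5,10)→(12,6)  cross = 5·6 − 12·10 = -90.0000; (r_i+r_j)·cross = 17·-90.0000 = -1530.0000
edge 3: (12,6)→(19,35.5)  cross = 12·35.5 − 19·6 = 312.0000; (r_i+r_j)·cross = 31·312.0000 = 9672.0000
edge 4: (19,35.5)→(0.5,39.5)  cross = 19·39.5 − 0.5·35.5 = 732.7500; (r_i+r_j)·cross = 19.5·732.7500 = 14288.6250
edge 5: (0.5,39.5)→(0.5,29.5)  cross = 0.5·29.5 − 0.5·39.5 = -5.0000; (r_i+r_j)·cross = 1·-5.0000 = -5.0000
Σcross = 826.0000 → A = |Σcross|/2 = 413.0000 mm²
Σ(r_i+r_j)·cross = 21801.2500 → first moment M = |Σ|/6 = 3633.5417
R_c = M/A = 3633.5417/413.0000 = 8.7979 mm
θ = 172° = 3.001966 rad
V = θ·R_c·A = 3.001966·8.7979·413.0000 = 10907.770 mm³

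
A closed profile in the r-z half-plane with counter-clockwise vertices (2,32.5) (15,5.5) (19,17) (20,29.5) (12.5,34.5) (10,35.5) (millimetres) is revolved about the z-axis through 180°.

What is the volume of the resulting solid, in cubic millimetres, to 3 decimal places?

Profile (r,z), 6 vertices: (2,32.5) (15,5.5) (19,17) (20,29.5) (12.5,34.5) (10,35.5)
edge 0: (2,32.5)→(15,5.5)  cross = 2·5.5 − 15·32.5 = -476.5000; (r_i+r_j)·cross = 17·-476.5000 = -8100.5000
edge 1: (15,5.5)→(19,17)  cross = 15·17 − 19·5.5 = 150.5000; (r_i+r_j)·cross = 34·150.5000 = 5117.0000
edge 2: (19,17)→(20,29.5)  cross = 19·29.5 − 20·17 = 220.5000; (r_i+r_j)·cross = 39·220.5000 = 8599.5000
edge 3: (20,29.5)→(12.5,34.5)  cross = 20·34.5 − 12.5·29.5 = 321.2500; (r_i+r_j)·cross = 32.5·321.2500 = 10440.6250
edge 4: (12.5,34.5)→(10,35.5)  cross = 12.5·35.5 − 10·34.5 = 98.7500; (r_i+r_j)·cross = 22.5·98.7500 = 2221.8750
edge 5: (10,35.5)→(2,32.5)  cross = 10·32.5 − 2·35.5 = 254.0000; (r_i+r_j)·cross = 12·254.0000 = 3048.0000
Σcross = 568.5000 → A = |Σcross|/2 = 284.2500 mm²
Σ(r_i+r_j)·cross = 21326.5000 → first moment M = |Σ|/6 = 3554.4167
R_c = M/A = 3554.4167/284.2500 = 12.5045 mm
θ = 180° = 3.141593 rad
V = θ·R_c·A = 3.141593·12.5045·284.2500 = 11166.529 mm³

Volume = 11166.529 mm³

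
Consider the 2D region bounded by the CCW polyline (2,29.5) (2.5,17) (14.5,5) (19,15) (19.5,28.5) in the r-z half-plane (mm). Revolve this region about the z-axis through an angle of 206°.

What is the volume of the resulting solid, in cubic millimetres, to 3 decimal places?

Volume = 12389.524 mm³

Profile (r,z), 5 vertices: (2,29.5) (2.5,17) (14.5,5) (19,15) (19.5,28.5)
edge 0: (2,29.5)→(2.5,17)  cross = 2·17 − 2.5·29.5 = -39.7500; (r_i+r_j)·cross = 4.5·-39.7500 = -178.8750
edge 1: (2.5,17)→(14.5,5)  cross = 2.5·5 − 14.5·17 = -234.0000; (r_i+r_j)·cross = 17·-234.0000 = -3978.0000
edge 2: (14.5,5)→(19,15)  cross = 14.5·15 − 19·5 = 122.5000; (r_i+r_j)·cross = 33.5·122.5000 = 4103.7500
edge 3: (19,15)→(19.5,28.5)  cross = 19·28.5 − 19.5·15 = 249.0000; (r_i+r_j)·cross = 38.5·249.0000 = 9586.5000
edge 4: (19.5,28.5)→(2,29.5)  cross = 19.5·29.5 − 2·28.5 = 518.2500; (r_i+r_j)·cross = 21.5·518.2500 = 11142.3750
Σcross = 616.0000 → A = |Σcross|/2 = 308.0000 mm²
Σ(r_i+r_j)·cross = 20675.7500 → first moment M = |Σ|/6 = 3445.9583
R_c = M/A = 3445.9583/308.0000 = 11.1882 mm
θ = 206° = 3.595378 rad
V = θ·R_c·A = 3.595378·11.1882·308.0000 = 12389.524 mm³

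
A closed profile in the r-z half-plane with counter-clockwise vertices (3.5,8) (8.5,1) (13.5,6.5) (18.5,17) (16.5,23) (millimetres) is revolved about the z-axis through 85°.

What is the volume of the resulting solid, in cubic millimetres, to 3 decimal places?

Volume = 2409.623 mm³

Profile (r,z), 5 vertices: (3.5,8) (8.5,1) (13.5,6.5) (18.5,17) (16.5,23)
edge 0: (3.5,8)→(8.5,1)  cross = 3.5·1 − 8.5·8 = -64.5000; (r_i+r_j)·cross = 12·-64.5000 = -774.0000
edge 1: (8.5,1)→(13.5,6.5)  cross = 8.5·6.5 − 13.5·1 = 41.7500; (r_i+r_j)·cross = 22·41.7500 = 918.5000
edge 2: (13.5,6.5)→(18.5,17)  cross = 13.5·17 − 18.5·6.5 = 109.2500; (r_i+r_j)·cross = 32·109.2500 = 3496.0000
edge 3: (18.5,17)→(16.5,23)  cross = 18.5·23 − 16.5·17 = 145.0000; (r_i+r_j)·cross = 35·145.0000 = 5075.0000
edge 4: (16.5,23)→(3.5,8)  cross = 16.5·8 − 3.5·23 = 51.5000; (r_i+r_j)·cross = 20·51.5000 = 1030.0000
Σcross = 283.0000 → A = |Σcross|/2 = 141.5000 mm²
Σ(r_i+r_j)·cross = 9745.5000 → first moment M = |Σ|/6 = 1624.2500
R_c = M/A = 1624.2500/141.5000 = 11.4788 mm
θ = 85° = 1.483530 rad
V = θ·R_c·A = 1.483530·11.4788·141.5000 = 2409.623 mm³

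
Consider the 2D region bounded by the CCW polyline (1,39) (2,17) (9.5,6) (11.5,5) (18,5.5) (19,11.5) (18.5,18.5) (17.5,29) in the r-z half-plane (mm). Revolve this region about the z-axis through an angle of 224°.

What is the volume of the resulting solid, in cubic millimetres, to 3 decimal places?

Profile (r,z), 8 vertices: (1,39) (2,17) (9.5,6) (11.5,5) (18,5.5) (19,11.5) (18.5,18.5) (17.5,29)
edge 0: (1,39)→(2,17)  cross = 1·17 − 2·39 = -61.0000; (r_i+r_j)·cross = 3·-61.0000 = -183.0000
edge 1: (2,17)→(9.5,6)  cross = 2·6 − 9.5·17 = -149.5000; (r_i+r_j)·cross = 11.5·-149.5000 = -1719.2500
edge 2: (9.5,6)→(11.5,5)  cross = 9.5·5 − 11.5·6 = -21.5000; (r_i+r_j)·cross = 21·-21.5000 = -451.5000
edge 3: (11.5,5)→(18,5.5)  cross = 11.5·5.5 − 18·5 = -26.7500; (r_i+r_j)·cross = 29.5·-26.7500 = -789.1250
edge 4: (18,5.5)→(19,11.5)  cross = 18·11.5 − 19·5.5 = 102.5000; (r_i+r_j)·cross = 37·102.5000 = 3792.5000
edge 5: (19,11.5)→(18.5,18.5)  cross = 19·18.5 − 18.5·11.5 = 138.7500; (r_i+r_j)·cross = 37.5·138.7500 = 5203.1250
edge 6: (18.5,18.5)→(17.5,29)  cross = 18.5·29 − 17.5·18.5 = 212.7500; (r_i+r_j)·cross = 36·212.7500 = 7659.0000
edge 7: (17.5,29)→(1,39)  cross = 17.5·39 − 1·29 = 653.5000; (r_i+r_j)·cross = 18.5·653.5000 = 12089.7500
Σcross = 848.7500 → A = |Σcross|/2 = 424.3750 mm²
Σ(r_i+r_j)·cross = 25601.5000 → first moment M = |Σ|/6 = 4266.9167
R_c = M/A = 4266.9167/424.3750 = 10.0546 mm
θ = 224° = 3.909538 rad
V = θ·R_c·A = 3.909538·10.0546·424.3750 = 16681.671 mm³

Volume = 16681.671 mm³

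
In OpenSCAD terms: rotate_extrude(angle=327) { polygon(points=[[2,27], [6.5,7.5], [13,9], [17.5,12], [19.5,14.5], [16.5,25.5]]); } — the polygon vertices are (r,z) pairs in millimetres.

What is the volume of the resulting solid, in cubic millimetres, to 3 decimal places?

Profile (r,z), 6 vertices: (2,27) (6.5,7.5) (13,9) (17.5,12) (19.5,14.5) (16.5,25.5)
edge 0: (2,27)→(6.5,7.5)  cross = 2·7.5 − 6.5·27 = -160.5000; (r_i+r_j)·cross = 8.5·-160.5000 = -1364.2500
edge 1: (6.5,7.5)→(13,9)  cross = 6.5·9 − 13·7.5 = -39.0000; (r_i+r_j)·cross = 19.5·-39.0000 = -760.5000
edge 2: (13,9)→(17.5,12)  cross = 13·12 − 17.5·9 = -1.5000; (r_i+r_j)·cross = 30.5·-1.5000 = -45.7500
edge 3: (17.5,12)→(19.5,14.5)  cross = 17.5·14.5 − 19.5·12 = 19.7500; (r_i+r_j)·cross = 37·19.7500 = 730.7500
edge 4: (19.5,14.5)→(16.5,25.5)  cross = 19.5·25.5 − 16.5·14.5 = 258.0000; (r_i+r_j)·cross = 36·258.0000 = 9288.0000
edge 5: (16.5,25.5)→(2,27)  cross = 16.5·27 − 2·25.5 = 394.5000; (r_i+r_j)·cross = 18.5·394.5000 = 7298.2500
Σcross = 471.2500 → A = |Σcross|/2 = 235.6250 mm²
Σ(r_i+r_j)·cross = 15146.5000 → first moment M = |Σ|/6 = 2524.4167
R_c = M/A = 2524.4167/235.6250 = 10.7137 mm
θ = 327° = 5.707227 rad
V = θ·R_c·A = 5.707227·10.7137·235.6250 = 14407.418 mm³

Volume = 14407.418 mm³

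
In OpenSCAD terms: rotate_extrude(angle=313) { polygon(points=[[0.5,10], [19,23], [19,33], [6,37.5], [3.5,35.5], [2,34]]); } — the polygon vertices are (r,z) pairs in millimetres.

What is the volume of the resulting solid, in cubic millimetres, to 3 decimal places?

Profile (r,z), 6 vertices: (0.5,10) (19,23) (19,33) (6,37.5) (3.5,35.5) (2,34)
edge 0: (0.5,10)→(19,23)  cross = 0.5·23 − 19·10 = -178.5000; (r_i+r_j)·cross = 19.5·-178.5000 = -3480.7500
edge 1: (19,23)→(19,33)  cross = 19·33 − 19·23 = 190.0000; (r_i+r_j)·cross = 38·190.0000 = 7220.0000
edge 2: (19,33)→(6,37.5)  cross = 19·37.5 − 6·33 = 514.5000; (r_i+r_j)·cross = 25·514.5000 = 12862.5000
edge 3: (6,37.5)→(3.5,35.5)  cross = 6·35.5 − 3.5·37.5 = 81.7500; (r_i+r_j)·cross = 9.5·81.7500 = 776.6250
edge 4: (3.5,35.5)→(2,34)  cross = 3.5·34 − 2·35.5 = 48.0000; (r_i+r_j)·cross = 5.5·48.0000 = 264.0000
edge 5: (2,34)→(0.5,10)  cross = 2·10 − 0.5·34 = 3.0000; (r_i+r_j)·cross = 2.5·3.0000 = 7.5000
Σcross = 658.7500 → A = |Σcross|/2 = 329.3750 mm²
Σ(r_i+r_j)·cross = 17649.8750 → first moment M = |Σ|/6 = 2941.6458
R_c = M/A = 2941.6458/329.3750 = 8.9310 mm
θ = 313° = 5.462881 rad
V = θ·R_c·A = 5.462881·8.9310·329.3750 = 16069.860 mm³

Volume = 16069.860 mm³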